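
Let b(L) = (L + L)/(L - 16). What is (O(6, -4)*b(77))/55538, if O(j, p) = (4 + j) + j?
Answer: 176/241987 ≈ 0.00072731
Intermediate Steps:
O(j, p) = 4 + 2*j
b(L) = 2*L/(-16 + L) (b(L) = (2*L)/(-16 + L) = 2*L/(-16 + L))
(O(6, -4)*b(77))/55538 = ((4 + 2*6)*(2*77/(-16 + 77)))/55538 = ((4 + 12)*(2*77/61))*(1/55538) = (16*(2*77*(1/61)))*(1/55538) = (16*(154/61))*(1/55538) = (2464/61)*(1/55538) = 176/241987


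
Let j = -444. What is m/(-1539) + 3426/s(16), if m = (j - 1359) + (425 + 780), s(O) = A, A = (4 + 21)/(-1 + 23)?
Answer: 116012458/38475 ≈ 3015.3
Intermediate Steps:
A = 25/22 ≈ 1.1364
s(O) = 25/22
m = -598 (m = (-444 - 1359) + (425 + 780) = -1803 + 1205 = -598)
m/(-1539) + 3426/s(16) = -598/(-1539) + 3426/(25/22) = -598*(-1/1539) + 3426*(22/25) = 598/1539 + 75372/25 = 116012458/38475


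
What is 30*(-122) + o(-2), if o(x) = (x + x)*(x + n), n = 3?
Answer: -3664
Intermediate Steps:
o(x) = 2*x*(3 + x) (o(x) = (x + x)*(x + 3) = (2*x)*(3 + x) = 2*x*(3 + x))
30*(-122) + o(-2) = 30*(-122) + 2*(-2)*(3 - 2) = -3660 + 2*(-2)*1 = -3660 - 4 = -3664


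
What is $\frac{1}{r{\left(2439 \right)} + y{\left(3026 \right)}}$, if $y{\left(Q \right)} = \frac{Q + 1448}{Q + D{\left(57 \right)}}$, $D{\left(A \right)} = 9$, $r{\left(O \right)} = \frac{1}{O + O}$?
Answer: $\frac{14804730}{21827207} \approx 0.67827$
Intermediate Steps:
$r{\left(O \right)} = \frac{1}{2 O}$
$y{\left(Q \right)} = \frac{1448 + Q}{9 + Q}$ ($y{\left(Q \right)} = \frac{Q + 1448}{Q + 9} = \frac{1448 + Q}{9 + Q}$)
$\frac{1}{r{\left(2439 \right)} + y{\left(3026 \right)}} = \frac{1}{\frac{1}{2 \cdot 2439} + \frac{1448 + 3026}{9 + 3026}} = \frac{1}{\frac{1}{2} \cdot \frac{1}{2439} + \frac{1}{3035} \cdot 4474} = \frac{1}{\frac{1}{4878} + \frac{1}{3035} \cdot 4474} = \frac{1}{\frac{1}{4878} + \frac{4474}{3035}} = \frac{1}{\frac{21827207}{14804730}} = \frac{14804730}{21827207}$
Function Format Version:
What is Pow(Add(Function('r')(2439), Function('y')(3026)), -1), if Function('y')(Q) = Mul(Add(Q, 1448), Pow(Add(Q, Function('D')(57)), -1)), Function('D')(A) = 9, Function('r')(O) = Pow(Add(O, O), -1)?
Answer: Rational(14804730, 21827207) ≈ 0.67827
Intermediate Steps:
Function('r')(O) = Mul(Rational(1, 2), Pow(O, -1)) (Function('r')(O) = Pow(Mul(2, O), -1) = Mul(Rational(1, 2), Pow(O, -1)))
Function('y')(Q) = Mul(Pow(Add(9, Q), -1), Add(1448, Q)) (Function('y')(Q) = Mul(Add(Q, 1448), Pow(Add(Q, 9), -1)) = Mul(Add(1448, Q), Pow(Add(9, Q), -1)) = Mul(Pow(Add(9, Q), -1), Add(1448, Q)))
Pow(Add(Function('r')(2439), Function('y')(3026)), -1) = Pow(Add(Mul(Rational(1, 2), Pow(2439, -1)), Mul(Pow(Add(9, 3026), -1), Add(1448, 3026))), -1) = Pow(Add(Mul(Rational(1, 2), Rational(1, 2439)), Mul(Pow(3035, -1), 4474)), -1) = Pow(Add(Rational(1, 4878), Mul(Rational(1, 3035), 4474)), -1) = Pow(Add(Rational(1, 4878), Rational(4474, 3035)), -1) = Pow(Rational(21827207, 14804730), -1) = Rational(14804730, 21827207)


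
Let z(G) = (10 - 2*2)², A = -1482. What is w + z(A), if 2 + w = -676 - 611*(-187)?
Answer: 113615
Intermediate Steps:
w = 113579 (w = -2 + (-676 - 611*(-187)) = -2 + (-676 + 114257) = -2 + 113581 = 113579)
z(G) = 36 (z(G) = (10 - 4)² = 6² = 36)
w + z(A) = 113579 + 36 = 113615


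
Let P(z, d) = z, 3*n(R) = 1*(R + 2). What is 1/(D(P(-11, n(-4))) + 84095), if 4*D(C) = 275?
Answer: 4/336655 ≈ 1.1882e-5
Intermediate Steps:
n(R) = 2/3 + R/3 (n(R) = (1*(R + 2))/3 = (1*(2 + R))/3 = (2 + R)/3 = 2/3 + R/3)
D(C) = 275/4 (D(C) = (1/4)*275 = 275/4)
1/(D(P(-11, n(-4))) + 84095) = 1/(275/4 + 84095) = 1/(336655/4) = 4/336655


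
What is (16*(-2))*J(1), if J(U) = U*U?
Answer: -32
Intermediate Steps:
J(U) = U²
(16*(-2))*J(1) = (16*(-2))*1² = -32*1 = -32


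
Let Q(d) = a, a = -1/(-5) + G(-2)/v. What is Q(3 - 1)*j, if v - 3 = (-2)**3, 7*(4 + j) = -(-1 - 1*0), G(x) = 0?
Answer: -27/35 ≈ -0.77143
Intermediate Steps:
j = -27/7 (j = -4 + (-(-1 - 1*0))/7 = -4 + (-(-1 + 0))/7 = -4 + (-1*(-1))/7 = -4 + (1/7)*1 = -4 + 1/7 = -27/7 ≈ -3.8571)
v = -5 (v = 3 + (-2)**3 = 3 - 8 = -5)
a = 1/5 (a = -1/(-5) + 0/(-5) = -1*(-1/5) + 0*(-1/5) = 1/5 + 0 = 1/5 ≈ 0.20000)
Q(d) = 1/5
Q(3 - 1)*j = (1/5)*(-27/7) = -27/35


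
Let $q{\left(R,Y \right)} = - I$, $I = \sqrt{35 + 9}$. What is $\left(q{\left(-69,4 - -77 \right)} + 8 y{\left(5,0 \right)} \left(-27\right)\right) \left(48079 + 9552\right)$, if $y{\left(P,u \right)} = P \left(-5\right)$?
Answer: $311207400 - 115262 \sqrt{11} \approx 3.1082 \cdot 10^{8}$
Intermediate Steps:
$I = 2 \sqrt{11}$ ($I = \sqrt{44} = 2 \sqrt{11} \approx 6.6332$)
$q{\left(R,Y \right)} = - 2 \sqrt{11}$
$y{\left(P,u \right)} = - 5 P$
$\left(q{\left(-69,4 - -77 \right)} + 8 y{\left(5,0 \right)} \left(-27\right)\right) \left(48079 + 9552\right) = \left(- 2 \sqrt{11} + 8 \left(\left(-5\right) 5\right) \left(-27\right)\right) \left(48079 + 9552\right) = \left(- 2 \sqrt{11} + 8 \left(-25\right) \left(-27\right)\right) 57631 = \left(- 2 \sqrt{11} - -5400\right) 57631 = \left(- 2 \sqrt{11} + 5400\right) 57631 = \left(5400 - 2 \sqrt{11}\right) 57631 = 311207400 - 115262 \sqrt{11}$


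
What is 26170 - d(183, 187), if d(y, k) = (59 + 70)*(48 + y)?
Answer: -3629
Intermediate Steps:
d(y, k) = 6192 + 129*y (d(y, k) = 129*(48 + y) = 6192 + 129*y)
26170 - d(183, 187) = 26170 - (6192 + 129*183) = 26170 - (6192 + 23607) = 26170 - 1*29799 = 26170 - 29799 = -3629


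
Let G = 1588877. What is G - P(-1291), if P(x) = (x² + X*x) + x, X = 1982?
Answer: 2482249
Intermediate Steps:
P(x) = x² + 1983*x (P(x) = (x² + 1982*x) + x = x² + 1983*x)
G - P(-1291) = 1588877 - (-1291)*(1983 - 1291) = 1588877 - (-1291)*692 = 1588877 - 1*(-893372) = 1588877 + 893372 = 2482249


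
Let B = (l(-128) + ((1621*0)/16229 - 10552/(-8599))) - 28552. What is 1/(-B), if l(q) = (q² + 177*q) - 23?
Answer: 8599/299638801 ≈ 2.8698e-5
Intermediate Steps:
l(q) = -23 + q² + 177*q
B = -299638801/8599 (B = ((-23 + (-128)² + 177*(-128)) + ((1621*0)/16229 - 10552/(-8599))) - 28552 = ((-23 + 16384 - 22656) + (0*(1/16229) - 10552*(-1/8599))) - 28552 = (-6295 + (0 + 10552/8599)) - 28552 = (-6295 + 10552/8599) - 28552 = -54120153/8599 - 28552 = -299638801/8599 ≈ -34846.)
1/(-B) = 1/(-1*(-299638801/8599)) = 1/(299638801/8599) = 8599/299638801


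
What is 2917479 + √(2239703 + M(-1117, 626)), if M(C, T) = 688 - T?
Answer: 2917479 + √2239765 ≈ 2.9190e+6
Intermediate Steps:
2917479 + √(2239703 + M(-1117, 626)) = 2917479 + √(2239703 + (688 - 1*626)) = 2917479 + √(2239703 + (688 - 626)) = 2917479 + √(2239703 + 62) = 2917479 + √2239765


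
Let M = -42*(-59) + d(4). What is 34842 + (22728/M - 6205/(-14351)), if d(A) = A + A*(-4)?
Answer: 205564121605/5898261 ≈ 34852.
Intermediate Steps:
d(A) = -3*A (d(A) = A - 4*A = -3*A)
M = 2466 (M = -42*(-59) - 3*4 = 2478 - 12 = 2466)
34842 + (22728/M - 6205/(-14351)) = 34842 + (22728/2466 - 6205/(-14351)) = 34842 + (22728*(1/2466) - 6205*(-1/14351)) = 34842 + (3788/411 + 6205/14351) = 34842 + 56911843/5898261 = 205564121605/5898261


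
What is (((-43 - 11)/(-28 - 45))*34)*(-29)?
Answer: -53244/73 ≈ -729.37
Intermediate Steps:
(((-43 - 11)/(-28 - 45))*34)*(-29) = (-54/(-73)*34)*(-29) = (-54*(-1/73)*34)*(-29) = ((54/73)*34)*(-29) = (1836/73)*(-29) = -53244/73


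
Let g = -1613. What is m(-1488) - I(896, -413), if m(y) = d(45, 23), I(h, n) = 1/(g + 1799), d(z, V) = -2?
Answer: -373/186 ≈ -2.0054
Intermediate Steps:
I(h, n) = 1/186 (I(h, n) = 1/(-1613 + 1799) = 1/186)
m(y) = -2
m(-1488) - I(896, -413) = -2 - 1*1/186 = -2 - 1/186 = -373/186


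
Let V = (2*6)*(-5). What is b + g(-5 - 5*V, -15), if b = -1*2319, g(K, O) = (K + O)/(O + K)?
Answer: -2318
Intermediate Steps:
V = -60 (V = 12*(-5) = -60)
g(K, O) = 1 (g(K, O) = (K + O)/(K + O) = 1)
b = -2319
b + g(-5 - 5*V, -15) = -2319 + 1 = -2318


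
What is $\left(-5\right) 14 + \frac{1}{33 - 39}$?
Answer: $- \frac{421}{6} \approx -70.167$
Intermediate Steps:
$\left(-5\right) 14 + \frac{1}{33 - 39} = -70 + \frac{1}{-6} = -70 - \frac{1}{6} = - \frac{421}{6}$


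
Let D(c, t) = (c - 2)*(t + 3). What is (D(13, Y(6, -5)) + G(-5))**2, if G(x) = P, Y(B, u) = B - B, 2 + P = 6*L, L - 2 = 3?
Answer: 3721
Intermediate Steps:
L = 5 (L = 2 + 3 = 5)
P = 28 (P = -2 + 6*5 = -2 + 30 = 28)
Y(B, u) = 0
D(c, t) = (-2 + c)*(3 + t)
G(x) = 28
(D(13, Y(6, -5)) + G(-5))**2 = ((-6 - 2*0 + 3*13 + 13*0) + 28)**2 = ((-6 + 0 + 39 + 0) + 28)**2 = (33 + 28)**2 = 61**2 = 3721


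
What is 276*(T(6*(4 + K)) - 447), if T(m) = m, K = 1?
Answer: -115092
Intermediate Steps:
276*(T(6*(4 + K)) - 447) = 276*(6*(4 + 1) - 447) = 276*(6*5 - 447) = 276*(30 - 447) = 276*(-417) = -115092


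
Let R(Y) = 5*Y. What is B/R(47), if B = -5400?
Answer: -1080/47 ≈ -22.979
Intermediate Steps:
B/R(47) = -5400/(5*47) = -5400/235 = -5400*1/235 = -1080/47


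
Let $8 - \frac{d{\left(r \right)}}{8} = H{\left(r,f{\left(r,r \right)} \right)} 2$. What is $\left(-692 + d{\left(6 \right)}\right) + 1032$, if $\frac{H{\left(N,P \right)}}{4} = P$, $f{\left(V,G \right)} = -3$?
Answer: $596$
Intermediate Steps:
$H{\left(N,P \right)} = 4 P$
$d{\left(r \right)} = 256$ ($d{\left(r \right)} = 64 - 8 \cdot 4 \left(-3\right) 2 = 64 - 8 \left(\left(-12\right) 2\right) = 64 - -192 = 64 + 192 = 256$)
$\left(-692 + d{\left(6 \right)}\right) + 1032 = \left(-692 + 256\right) + 1032 = -436 + 1032 = 596$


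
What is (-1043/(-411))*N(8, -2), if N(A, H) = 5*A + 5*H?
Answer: 10430/137 ≈ 76.131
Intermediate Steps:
(-1043/(-411))*N(8, -2) = (-1043/(-411))*(5*8 + 5*(-2)) = (-1043*(-1/411))*(40 - 10) = (1043/411)*30 = 10430/137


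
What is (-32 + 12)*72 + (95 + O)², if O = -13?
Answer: 5284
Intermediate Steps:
(-32 + 12)*72 + (95 + O)² = (-32 + 12)*72 + (95 - 13)² = -20*72 + 82² = -1440 + 6724 = 5284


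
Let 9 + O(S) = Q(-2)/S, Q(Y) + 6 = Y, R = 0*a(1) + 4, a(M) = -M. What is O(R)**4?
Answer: 14641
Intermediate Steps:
R = 4 (R = 0*(-1*1) + 4 = 0*(-1) + 4 = 0 + 4 = 4)
Q(Y) = -6 + Y
O(S) = -9 - 8/S (O(S) = -9 + (-6 - 2)/S = -9 - 8/S)
O(R)**4 = (-9 - 8/4)**4 = (-9 - 8*1/4)**4 = (-9 - 2)**4 = (-11)**4 = 14641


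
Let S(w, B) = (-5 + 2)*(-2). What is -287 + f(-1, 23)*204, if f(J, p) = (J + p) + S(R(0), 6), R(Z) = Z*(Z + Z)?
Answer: 5425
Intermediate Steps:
R(Z) = 2*Z² (R(Z) = Z*(2*Z) = 2*Z²)
S(w, B) = 6 (S(w, B) = -3*(-2) = 6)
f(J, p) = 6 + J + p (f(J, p) = (J + p) + 6 = 6 + J + p)
-287 + f(-1, 23)*204 = -287 + (6 - 1 + 23)*204 = -287 + 28*204 = -287 + 5712 = 5425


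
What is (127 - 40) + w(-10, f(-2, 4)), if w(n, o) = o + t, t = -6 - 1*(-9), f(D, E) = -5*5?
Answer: 65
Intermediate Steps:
f(D, E) = -25
t = 3 (t = -6 + 9 = 3)
w(n, o) = 3 + o (w(n, o) = o + 3 = 3 + o)
(127 - 40) + w(-10, f(-2, 4)) = (127 - 40) + (3 - 25) = 87 - 22 = 65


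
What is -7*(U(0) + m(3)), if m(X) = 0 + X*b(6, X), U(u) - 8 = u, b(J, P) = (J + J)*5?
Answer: -1316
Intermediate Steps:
b(J, P) = 10*J (b(J, P) = (2*J)*5 = 10*J)
U(u) = 8 + u
m(X) = 60*X (m(X) = 0 + X*(10*6) = 0 + X*60 = 0 + 60*X = 60*X)
-7*(U(0) + m(3)) = -7*((8 + 0) + 60*3) = -7*(8 + 180) = -7*188 = -1316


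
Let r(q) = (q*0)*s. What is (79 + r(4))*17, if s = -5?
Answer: 1343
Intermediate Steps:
r(q) = 0 (r(q) = (q*0)*(-5) = 0*(-5) = 0)
(79 + r(4))*17 = (79 + 0)*17 = 79*17 = 1343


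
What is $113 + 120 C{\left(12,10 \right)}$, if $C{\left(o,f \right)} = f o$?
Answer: $14513$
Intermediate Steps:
$113 + 120 C{\left(12,10 \right)} = 113 + 120 \cdot 10 \cdot 12 = 113 + 120 \cdot 120 = 113 + 14400 = 14513$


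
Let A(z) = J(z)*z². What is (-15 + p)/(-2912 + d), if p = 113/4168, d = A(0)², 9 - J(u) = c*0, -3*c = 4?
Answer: 62407/12137216 ≈ 0.0051418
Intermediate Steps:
c = -4/3 (c = -⅓*4 = -4/3 ≈ -1.3333)
J(u) = 9 (J(u) = 9 - (-4)*0/3 = 9 - 1*0 = 9 + 0 = 9)
A(z) = 9*z²
d = 0 (d = (9*0²)² = (9*0)² = 0² = 0)
p = 113/4168 (p = 113*(1/4168) = 113/4168 ≈ 0.027111)
(-15 + p)/(-2912 + d) = (-15 + 113/4168)/(-2912 + 0) = -62407/4168/(-2912) = -62407/4168*(-1/2912) = 62407/12137216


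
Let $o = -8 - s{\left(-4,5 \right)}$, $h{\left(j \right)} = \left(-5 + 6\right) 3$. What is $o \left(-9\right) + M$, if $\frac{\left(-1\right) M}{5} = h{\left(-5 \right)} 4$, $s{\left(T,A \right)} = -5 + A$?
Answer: $12$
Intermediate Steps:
$h{\left(j \right)} = 3$ ($h{\left(j \right)} = 1 \cdot 3 = 3$)
$M = -60$ ($M = - 5 \cdot 3 \cdot 4 = \left(-5\right) 12 = -60$)
$o = -8$ ($o = -8 - \left(-5 + 5\right) = -8 - 0 = -8 + 0 = -8$)
$o \left(-9\right) + M = \left(-8\right) \left(-9\right) - 60 = 72 - 60 = 12$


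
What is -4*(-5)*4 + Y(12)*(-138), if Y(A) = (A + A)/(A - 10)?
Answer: -1576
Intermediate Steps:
Y(A) = 2*A/(-10 + A) (Y(A) = (2*A)/(-10 + A) = 2*A/(-10 + A))
-4*(-5)*4 + Y(12)*(-138) = -4*(-5)*4 + (2*12/(-10 + 12))*(-138) = 20*4 + (2*12/2)*(-138) = 80 + (2*12*(1/2))*(-138) = 80 + 12*(-138) = 80 - 1656 = -1576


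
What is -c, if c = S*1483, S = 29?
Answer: -43007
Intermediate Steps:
c = 43007 (c = 29*1483 = 43007)
-c = -1*43007 = -43007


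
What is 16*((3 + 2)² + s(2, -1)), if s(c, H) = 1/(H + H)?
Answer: 392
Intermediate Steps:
s(c, H) = 1/(2*H)
16*((3 + 2)² + s(2, -1)) = 16*((3 + 2)² + (½)/(-1)) = 16*(5² + (½)*(-1)) = 16*(25 - ½) = 16*(49/2) = 392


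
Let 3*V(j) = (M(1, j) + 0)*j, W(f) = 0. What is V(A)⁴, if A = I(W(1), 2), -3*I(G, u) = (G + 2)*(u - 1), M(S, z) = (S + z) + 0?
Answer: 16/531441 ≈ 3.0107e-5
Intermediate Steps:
M(S, z) = S + z
I(G, u) = -(-1 + u)*(2 + G)/3 (I(G, u) = -(G + 2)*(u - 1)/3 = -(2 + G)*(-1 + u)/3 = -(-1 + u)*(2 + G)/3)
A = -⅔ (A = ⅔ - ⅔*2 + (⅓)*0 - ⅓*0*2 = ⅔ - 4/3 + 0 + 0 = -⅔ ≈ -0.66667)
V(j) = j*(1 + j)/3 (V(j) = (((1 + j) + 0)*j)/3 = ((1 + j)*j)/3 = (j*(1 + j))/3 = j*(1 + j)/3)
V(A)⁴ = ((⅓)*(-⅔)*(1 - ⅔))⁴ = ((⅓)*(-⅔)*(⅓))⁴ = (-2/27)⁴ = 16/531441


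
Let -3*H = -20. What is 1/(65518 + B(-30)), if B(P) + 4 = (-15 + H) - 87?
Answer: 3/196256 ≈ 1.5286e-5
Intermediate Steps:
H = 20/3 (H = -⅓*(-20) = 20/3 ≈ 6.6667)
B(P) = -298/3 (B(P) = -4 + ((-15 + 20/3) - 87) = -4 + (-25/3 - 87) = -4 - 286/3 = -298/3)
1/(65518 + B(-30)) = 1/(65518 - 298/3) = 1/(196256/3) = 3/196256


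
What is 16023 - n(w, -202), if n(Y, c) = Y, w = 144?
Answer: 15879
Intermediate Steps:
16023 - n(w, -202) = 16023 - 1*144 = 16023 - 144 = 15879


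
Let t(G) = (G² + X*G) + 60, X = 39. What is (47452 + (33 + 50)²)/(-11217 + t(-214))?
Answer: 54341/26293 ≈ 2.0667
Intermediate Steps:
t(G) = 60 + G² + 39*G (t(G) = (G² + 39*G) + 60 = 60 + G² + 39*G)
(47452 + (33 + 50)²)/(-11217 + t(-214)) = (47452 + (33 + 50)²)/(-11217 + (60 + (-214)² + 39*(-214))) = (47452 + 83²)/(-11217 + (60 + 45796 - 8346)) = (47452 + 6889)/(-11217 + 37510) = 54341/26293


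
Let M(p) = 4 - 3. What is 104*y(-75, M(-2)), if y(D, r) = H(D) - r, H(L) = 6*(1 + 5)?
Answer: 3640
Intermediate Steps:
H(L) = 36 (H(L) = 6*6 = 36)
M(p) = 1
y(D, r) = 36 - r
104*y(-75, M(-2)) = 104*(36 - 1*1) = 104*(36 - 1) = 104*35 = 3640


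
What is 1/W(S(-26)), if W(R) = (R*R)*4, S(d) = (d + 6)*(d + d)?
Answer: 1/4326400 ≈ 2.3114e-7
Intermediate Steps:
S(d) = 2*d*(6 + d) (S(d) = (6 + d)*(2*d) = 2*d*(6 + d))
W(R) = 4*R² (W(R) = R²*4 = 4*R²)
1/W(S(-26)) = 1/(4*(2*(-26)*(6 - 26))²) = 1/(4*(2*(-26)*(-20))²) = 1/(4*1040²) = 1/(4*1081600) = 1/4326400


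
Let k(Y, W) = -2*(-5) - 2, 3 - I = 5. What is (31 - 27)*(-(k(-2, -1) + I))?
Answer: -24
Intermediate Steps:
I = -2 (I = 3 - 1*5 = 3 - 5 = -2)
k(Y, W) = 8 (k(Y, W) = 10 - 2 = 8)
(31 - 27)*(-(k(-2, -1) + I)) = (31 - 27)*(-(8 - 2)) = 4*(-1*6) = 4*(-6) = -24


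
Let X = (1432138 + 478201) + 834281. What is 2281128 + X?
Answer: 5025748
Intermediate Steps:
X = 2744620 (X = 1910339 + 834281 = 2744620)
2281128 + X = 2281128 + 2744620 = 5025748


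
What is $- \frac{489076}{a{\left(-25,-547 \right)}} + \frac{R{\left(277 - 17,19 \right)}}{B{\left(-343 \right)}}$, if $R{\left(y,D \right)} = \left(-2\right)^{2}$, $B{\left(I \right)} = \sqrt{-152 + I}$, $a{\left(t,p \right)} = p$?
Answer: $\frac{489076}{547} - \frac{4 i \sqrt{55}}{165} \approx 894.11 - 0.17979 i$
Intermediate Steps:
$R{\left(y,D \right)} = 4$
$- \frac{489076}{a{\left(-25,-547 \right)}} + \frac{R{\left(277 - 17,19 \right)}}{B{\left(-343 \right)}} = - \frac{489076}{-547} + \frac{4}{\sqrt{-152 - 343}} = \left(-489076\right) \left(- \frac{1}{547}\right) + \frac{4}{\sqrt{-495}} = \frac{489076}{547} + \frac{4}{3 i \sqrt{55}} = \frac{489076}{547} + 4 \left(- \frac{i \sqrt{55}}{165}\right) = \frac{489076}{547} - \frac{4 i \sqrt{55}}{165}$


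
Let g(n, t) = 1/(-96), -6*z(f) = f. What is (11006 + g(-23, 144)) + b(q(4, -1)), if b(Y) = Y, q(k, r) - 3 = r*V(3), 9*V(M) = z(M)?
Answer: 3170605/288 ≈ 11009.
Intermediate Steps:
z(f) = -f/6
g(n, t) = -1/96
V(M) = -M/54 (V(M) = (-M/6)/9 = -M/54)
q(k, r) = 3 - r/18 (q(k, r) = 3 + r*(-1/54*3) = 3 + r*(-1/18) = 3 - r/18)
(11006 + g(-23, 144)) + b(q(4, -1)) = (11006 - 1/96) + (3 - 1/18*(-1)) = 1056575/96 + (3 + 1/18) = 1056575/96 + 55/18 = 3170605/288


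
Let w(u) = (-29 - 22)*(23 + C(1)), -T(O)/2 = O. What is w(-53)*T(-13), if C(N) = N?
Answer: -31824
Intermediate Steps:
T(O) = -2*O
w(u) = -1224 (w(u) = (-29 - 22)*(23 + 1) = -51*24 = -1224)
w(-53)*T(-13) = -(-2448)*(-13) = -1224*26 = -31824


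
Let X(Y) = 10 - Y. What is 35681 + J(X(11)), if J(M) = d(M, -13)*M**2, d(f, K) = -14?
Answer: 35667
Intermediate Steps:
J(M) = -14*M**2
35681 + J(X(11)) = 35681 - 14*(10 - 1*11)**2 = 35681 - 14*(10 - 11)**2 = 35681 - 14*(-1)**2 = 35681 - 14*1 = 35681 - 14 = 35667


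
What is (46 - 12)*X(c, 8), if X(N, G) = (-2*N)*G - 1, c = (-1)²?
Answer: -578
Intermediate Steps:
c = 1
X(N, G) = -1 - 2*G*N (X(N, G) = -2*G*N - 1 = -1 - 2*G*N)
(46 - 12)*X(c, 8) = (46 - 12)*(-1 - 2*8*1) = 34*(-1 - 16) = 34*(-17) = -578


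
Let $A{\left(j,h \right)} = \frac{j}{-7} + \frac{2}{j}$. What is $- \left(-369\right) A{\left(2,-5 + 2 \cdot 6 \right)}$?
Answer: $\frac{1845}{7} \approx 263.57$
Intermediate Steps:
$A{\left(j,h \right)} = \frac{2}{j} - \frac{j}{7}$ ($A{\left(j,h \right)} = j \left(- \frac{1}{7}\right) + \frac{2}{j} = - \frac{j}{7} + \frac{2}{j} = \frac{2}{j} - \frac{j}{7}$)
$- \left(-369\right) A{\left(2,-5 + 2 \cdot 6 \right)} = - \left(-369\right) \left(\frac{2}{2} - \frac{2}{7}\right) = - \left(-369\right) \left(2 \cdot \frac{1}{2} - \frac{2}{7}\right) = - \left(-369\right) \left(1 - \frac{2}{7}\right) = - \frac{\left(-369\right) 5}{7} = \left(-1\right) \left(- \frac{1845}{7}\right) = \frac{1845}{7}$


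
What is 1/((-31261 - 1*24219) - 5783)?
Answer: -1/61263 ≈ -1.6323e-5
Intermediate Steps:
1/((-31261 - 1*24219) - 5783) = 1/((-31261 - 24219) - 5783) = 1/(-55480 - 5783) = 1/(-61263) = -1/61263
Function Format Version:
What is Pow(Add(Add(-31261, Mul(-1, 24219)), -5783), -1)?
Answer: Rational(-1, 61263) ≈ -1.6323e-5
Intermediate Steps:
Pow(Add(Add(-31261, Mul(-1, 24219)), -5783), -1) = Pow(Add(Add(-31261, -24219), -5783), -1) = Pow(Add(-55480, -5783), -1) = Pow(-61263, -1) = Rational(-1, 61263)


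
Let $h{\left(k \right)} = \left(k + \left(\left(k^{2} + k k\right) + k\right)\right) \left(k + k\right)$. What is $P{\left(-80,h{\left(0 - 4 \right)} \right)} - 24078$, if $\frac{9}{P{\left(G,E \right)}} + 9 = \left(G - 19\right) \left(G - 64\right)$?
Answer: $- \frac{38115473}{1583} \approx -24078.0$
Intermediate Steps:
$h{\left(k \right)} = 2 k \left(2 k + 2 k^{2}\right)$ ($h{\left(k \right)} = \left(k + \left(\left(k^{2} + k^{2}\right) + k\right)\right) 2 k = \left(k + \left(2 k^{2} + k\right)\right) 2 k = \left(k + \left(k + 2 k^{2}\right)\right) 2 k = \left(2 k + 2 k^{2}\right) 2 k = 2 k \left(2 k + 2 k^{2}\right)$)
$P{\left(G,E \right)} = \frac{9}{-9 + \left(-64 + G\right) \left(-19 + G\right)}$ ($P{\left(G,E \right)} = \frac{9}{-9 + \left(G - 19\right) \left(G - 64\right)} = \frac{9}{-9 + \left(-19 + G\right) \left(-64 + G\right)} = \frac{9}{-9 + \left(-64 + G\right) \left(-19 + G\right)}$)
$P{\left(-80,h{\left(0 - 4 \right)} \right)} - 24078 = \frac{9}{1207 + \left(-80\right)^{2} - -6640} - 24078 = \frac{9}{1207 + 6400 + 6640} - 24078 = \frac{9}{14247} - 24078 = 9 \cdot \frac{1}{14247} - 24078 = \frac{1}{1583} - 24078 = - \frac{38115473}{1583}$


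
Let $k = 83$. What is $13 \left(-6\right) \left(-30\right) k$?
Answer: $194220$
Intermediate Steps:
$13 \left(-6\right) \left(-30\right) k = 13 \left(-6\right) \left(-30\right) 83 = \left(-78\right) \left(-30\right) 83 = 2340 \cdot 83 = 194220$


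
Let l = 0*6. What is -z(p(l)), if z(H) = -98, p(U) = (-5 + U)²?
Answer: 98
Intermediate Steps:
l = 0
-z(p(l)) = -1*(-98) = 98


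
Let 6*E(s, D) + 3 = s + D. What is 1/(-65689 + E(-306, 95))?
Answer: -3/197174 ≈ -1.5215e-5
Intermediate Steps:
E(s, D) = -1/2 + D/6 + s/6 (E(s, D) = -1/2 + (s + D)/6 = -1/2 + (D + s)/6 = -1/2 + (D/6 + s/6) = -1/2 + D/6 + s/6)
1/(-65689 + E(-306, 95)) = 1/(-65689 + (-1/2 + (1/6)*95 + (1/6)*(-306))) = 1/(-65689 + (-1/2 + 95/6 - 51)) = 1/(-65689 - 107/3) = 1/(-197174/3) = -3/197174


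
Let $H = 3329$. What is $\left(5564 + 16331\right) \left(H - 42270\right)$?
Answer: $-852613195$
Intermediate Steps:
$\left(5564 + 16331\right) \left(H - 42270\right) = \left(5564 + 16331\right) \left(3329 - 42270\right) = 21895 \left(-38941\right) = -852613195$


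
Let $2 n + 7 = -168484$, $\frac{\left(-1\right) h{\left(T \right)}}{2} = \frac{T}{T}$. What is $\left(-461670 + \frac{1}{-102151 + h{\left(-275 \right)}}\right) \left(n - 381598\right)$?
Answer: $\frac{43939267790917057}{204306} \approx 2.1507 \cdot 10^{11}$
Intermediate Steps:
$h{\left(T \right)} = -2$ ($h{\left(T \right)} = - 2 \frac{T}{T} = \left(-2\right) 1 = -2$)
$n = - \frac{168491}{2}$ ($n = - \frac{7}{2} + \frac{1}{2} \left(-168484\right) = - \frac{7}{2} - 84242 = - \frac{168491}{2} \approx -84246.0$)
$\left(-461670 + \frac{1}{-102151 + h{\left(-275 \right)}}\right) \left(n - 381598\right) = \left(-461670 + \frac{1}{-102151 - 2}\right) \left(- \frac{168491}{2} - 381598\right) = \left(-461670 + \frac{1}{-102153}\right) \left(- \frac{931687}{2}\right) = \left(-461670 - \frac{1}{102153}\right) \left(- \frac{931687}{2}\right) = \left(- \frac{47160975511}{102153}\right) \left(- \frac{931687}{2}\right) = \frac{43939267790917057}{204306}$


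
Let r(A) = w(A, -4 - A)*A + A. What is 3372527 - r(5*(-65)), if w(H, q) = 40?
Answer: 3385852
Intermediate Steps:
r(A) = 41*A (r(A) = 40*A + A = 41*A)
3372527 - r(5*(-65)) = 3372527 - 41*5*(-65) = 3372527 - 41*(-325) = 3372527 - 1*(-13325) = 3372527 + 13325 = 3385852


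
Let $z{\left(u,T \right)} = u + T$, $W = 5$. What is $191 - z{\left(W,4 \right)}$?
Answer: $182$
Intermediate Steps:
$z{\left(u,T \right)} = T + u$
$191 - z{\left(W,4 \right)} = 191 - \left(4 + 5\right) = 191 - 9 = 182$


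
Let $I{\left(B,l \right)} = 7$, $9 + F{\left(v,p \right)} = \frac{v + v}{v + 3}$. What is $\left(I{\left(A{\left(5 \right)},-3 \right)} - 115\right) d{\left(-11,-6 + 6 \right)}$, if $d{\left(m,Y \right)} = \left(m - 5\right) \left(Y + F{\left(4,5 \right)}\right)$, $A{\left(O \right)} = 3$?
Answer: $- \frac{95040}{7} \approx -13577.0$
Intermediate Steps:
$F{\left(v,p \right)} = -9 + \frac{2 v}{3 + v}$ ($F{\left(v,p \right)} = -9 + \frac{v + v}{v + 3} = -9 + \frac{2 v}{3 + v}$)
$d{\left(m,Y \right)} = \left(-5 + m\right) \left(- \frac{55}{7} + Y\right)$ ($d{\left(m,Y \right)} = \left(m - 5\right) \left(Y + \frac{-27 - 28}{3 + 4}\right) = \left(-5 + m\right) \left(Y + \frac{-27 - 28}{7}\right) = \left(-5 + m\right) \left(Y + \frac{1}{7} \left(-55\right)\right) = \left(-5 + m\right) \left(Y - \frac{55}{7}\right) = \left(-5 + m\right) \left(- \frac{55}{7} + Y\right)$)
$\left(I{\left(A{\left(5 \right)},-3 \right)} - 115\right) d{\left(-11,-6 + 6 \right)} = \left(7 - 115\right) \left(\frac{275}{7} - 5 \left(-6 + 6\right) - - \frac{605}{7} + \left(-6 + 6\right) \left(-11\right)\right) = - 108 \left(\frac{275}{7} - 0 + \frac{605}{7} + 0 \left(-11\right)\right) = - 108 \left(\frac{275}{7} + 0 + \frac{605}{7} + 0\right) = \left(-108\right) \frac{880}{7} = - \frac{95040}{7}$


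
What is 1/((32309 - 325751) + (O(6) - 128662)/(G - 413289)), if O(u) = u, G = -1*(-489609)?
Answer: -4770/1399726381 ≈ -3.4078e-6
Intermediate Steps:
G = 489609
1/((32309 - 325751) + (O(6) - 128662)/(G - 413289)) = 1/((32309 - 325751) + (6 - 128662)/(489609 - 413289)) = 1/(-293442 - 128656/76320) = 1/(-293442 - 128656*1/76320) = 1/(-293442 - 8041/4770) = 1/(-1399726381/4770) = -4770/1399726381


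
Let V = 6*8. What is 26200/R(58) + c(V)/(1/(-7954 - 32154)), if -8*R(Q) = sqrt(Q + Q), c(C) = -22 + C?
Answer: -1042808 - 104800*sqrt(29)/29 ≈ -1.0623e+6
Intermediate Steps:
V = 48
R(Q) = -sqrt(2)*sqrt(Q)/8 (R(Q) = -sqrt(Q + Q)/8 = -sqrt(2)*sqrt(Q)/8)
26200/R(58) + c(V)/(1/(-7954 - 32154)) = 26200/((-sqrt(2)*sqrt(58)/8)) + (-22 + 48)/(1/(-7954 - 32154)) = 26200/((-sqrt(29)/4)) + 26/(1/(-40108)) = 26200*(-4*sqrt(29)/29) + 26/(-1/40108) = -104800*sqrt(29)/29 + 26*(-40108) = -104800*sqrt(29)/29 - 1042808 = -1042808 - 104800*sqrt(29)/29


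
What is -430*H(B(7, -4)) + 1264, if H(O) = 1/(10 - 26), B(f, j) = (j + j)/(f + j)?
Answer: 10327/8 ≈ 1290.9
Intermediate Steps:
B(f, j) = 2*j/(f + j) (B(f, j) = (2*j)/(f + j) = 2*j/(f + j))
H(O) = -1/16 (H(O) = 1/(-16) = -1/16)
-430*H(B(7, -4)) + 1264 = -430*(-1/16) + 1264 = 215/8 + 1264 = 10327/8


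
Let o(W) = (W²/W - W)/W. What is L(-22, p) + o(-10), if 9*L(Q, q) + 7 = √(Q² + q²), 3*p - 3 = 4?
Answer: -7/9 + √4405/27 ≈ 1.6804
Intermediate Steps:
p = 7/3 (p = 1 + (⅓)*4 = 1 + 4/3 = 7/3 ≈ 2.3333)
o(W) = 0 (o(W) = (W - W)/W = 0/W = 0)
L(Q, q) = -7/9 + √(Q² + q²)/9
L(-22, p) + o(-10) = (-7/9 + √((-22)² + (7/3)²)/9) + 0 = (-7/9 + √(484 + 49/9)/9) + 0 = (-7/9 + √(4405/9)/9) + 0 = (-7/9 + (√4405/3)/9) + 0 = (-7/9 + √4405/27) + 0 = -7/9 + √4405/27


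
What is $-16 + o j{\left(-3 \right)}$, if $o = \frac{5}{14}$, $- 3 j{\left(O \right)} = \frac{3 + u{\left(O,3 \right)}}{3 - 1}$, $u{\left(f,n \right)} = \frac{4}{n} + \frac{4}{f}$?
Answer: $- \frac{453}{28} \approx -16.179$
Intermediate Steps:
$u{\left(f,n \right)} = \frac{4}{f} + \frac{4}{n}$
$j{\left(O \right)} = - \frac{13}{18} - \frac{2}{3 O}$ ($j{\left(O \right)} = - \frac{\left(3 + \left(\frac{4}{O} + \frac{4}{3}\right)\right) \frac{1}{3 - 1}}{3} = - \frac{\left(3 + \left(\frac{4}{O} + 4 \cdot \frac{1}{3}\right)\right) \frac{1}{2}}{3} = - \frac{\left(3 + \left(\frac{4}{O} + \frac{4}{3}\right)\right) \frac{1}{2}}{3} = - \frac{\left(3 + \left(\frac{4}{3} + \frac{4}{O}\right)\right) \frac{1}{2}}{3} = - \frac{\left(\frac{13}{3} + \frac{4}{O}\right) \frac{1}{2}}{3} = - \frac{\frac{13}{6} + \frac{2}{O}}{3} = - \frac{13}{18} - \frac{2}{3 O}$)
$o = \frac{5}{14}$ ($o = 5 \cdot \frac{1}{14} = \frac{5}{14} \approx 0.35714$)
$-16 + o j{\left(-3 \right)} = -16 + \frac{5 \frac{-12 - -39}{18 \left(-3\right)}}{14} = -16 + \frac{5 \cdot \frac{1}{18} \left(- \frac{1}{3}\right) \left(-12 + 39\right)}{14} = -16 + \frac{5 \cdot \frac{1}{18} \left(- \frac{1}{3}\right) 27}{14} = -16 + \frac{5}{14} \left(- \frac{1}{2}\right) = -16 - \frac{5}{28} = - \frac{453}{28}$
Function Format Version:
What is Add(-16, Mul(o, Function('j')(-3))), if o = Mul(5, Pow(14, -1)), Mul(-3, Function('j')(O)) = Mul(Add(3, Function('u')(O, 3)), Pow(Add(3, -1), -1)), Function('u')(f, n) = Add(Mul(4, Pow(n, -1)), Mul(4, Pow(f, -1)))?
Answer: Rational(-453, 28) ≈ -16.179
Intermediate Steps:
Function('u')(f, n) = Add(Mul(4, Pow(f, -1)), Mul(4, Pow(n, -1)))
Function('j')(O) = Add(Rational(-13, 18), Mul(Rational(-2, 3), Pow(O, -1))) (Function('j')(O) = Mul(Rational(-1, 3), Mul(Add(3, Add(Mul(4, Pow(O, -1)), Mul(4, Pow(3, -1)))), Pow(Add(3, -1), -1))) = Mul(Rational(-1, 3), Mul(Add(3, Add(Mul(4, Pow(O, -1)), Mul(4, Rational(1, 3)))), Pow(2, -1))) = Mul(Rational(-1, 3), Mul(Add(3, Add(Mul(4, Pow(O, -1)), Rational(4, 3))), Rational(1, 2))) = Mul(Rational(-1, 3), Mul(Add(3, Add(Rational(4, 3), Mul(4, Pow(O, -1)))), Rational(1, 2))) = Mul(Rational(-1, 3), Mul(Add(Rational(13, 3), Mul(4, Pow(O, -1))), Rational(1, 2))) = Mul(Rational(-1, 3), Add(Rational(13, 6), Mul(2, Pow(O, -1)))) = Add(Rational(-13, 18), Mul(Rational(-2, 3), Pow(O, -1))))
o = Rational(5, 14) (o = Mul(5, Rational(1, 14)) = Rational(5, 14) ≈ 0.35714)
Add(-16, Mul(o, Function('j')(-3))) = Add(-16, Mul(Rational(5, 14), Mul(Rational(1, 18), Pow(-3, -1), Add(-12, Mul(-13, -3))))) = Add(-16, Mul(Rational(5, 14), Mul(Rational(1, 18), Rational(-1, 3), Add(-12, 39)))) = Add(-16, Mul(Rational(5, 14), Mul(Rational(1, 18), Rational(-1, 3), 27))) = Add(-16, Mul(Rational(5, 14), Rational(-1, 2))) = Add(-16, Rational(-5, 28)) = Rational(-453, 28)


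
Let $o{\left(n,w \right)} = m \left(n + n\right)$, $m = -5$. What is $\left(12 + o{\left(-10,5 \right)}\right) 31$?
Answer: $3472$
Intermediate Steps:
$o{\left(n,w \right)} = - 10 n$ ($o{\left(n,w \right)} = - 5 \left(n + n\right) = - 5 \cdot 2 n = - 10 n$)
$\left(12 + o{\left(-10,5 \right)}\right) 31 = \left(12 - -100\right) 31 = \left(12 + 100\right) 31 = 112 \cdot 31 = 3472$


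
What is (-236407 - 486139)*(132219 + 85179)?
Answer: -157080055308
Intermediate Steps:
(-236407 - 486139)*(132219 + 85179) = -722546*217398 = -157080055308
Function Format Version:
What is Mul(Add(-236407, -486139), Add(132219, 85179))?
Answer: -157080055308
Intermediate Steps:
Mul(Add(-236407, -486139), Add(132219, 85179)) = Mul(-722546, 217398) = -157080055308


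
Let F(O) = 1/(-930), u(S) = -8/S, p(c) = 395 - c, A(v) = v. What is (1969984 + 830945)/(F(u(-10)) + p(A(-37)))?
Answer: 2604863970/401759 ≈ 6483.6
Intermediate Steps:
F(O) = -1/930
(1969984 + 830945)/(F(u(-10)) + p(A(-37))) = (1969984 + 830945)/(-1/930 + (395 - 1*(-37))) = 2800929/(-1/930 + (395 + 37)) = 2800929/(-1/930 + 432) = 2800929/(401759/930) = 2800929*(930/401759) = 2604863970/401759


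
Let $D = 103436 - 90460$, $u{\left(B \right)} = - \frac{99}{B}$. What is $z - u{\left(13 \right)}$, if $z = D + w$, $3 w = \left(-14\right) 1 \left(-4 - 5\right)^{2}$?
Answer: $\frac{163873}{13} \approx 12606.0$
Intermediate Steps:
$D = 12976$
$w = -378$ ($w = \frac{\left(-14\right) 1 \left(-4 - 5\right)^{2}}{3} = \frac{\left(-14\right) \left(-9\right)^{2}}{3} = \frac{\left(-14\right) 81}{3} = \frac{1}{3} \left(-1134\right) = -378$)
$z = 12598$ ($z = 12976 - 378 = 12598$)
$z - u{\left(13 \right)} = 12598 - - \frac{99}{13} = 12598 + \frac{99}{13} = \frac{163873}{13}$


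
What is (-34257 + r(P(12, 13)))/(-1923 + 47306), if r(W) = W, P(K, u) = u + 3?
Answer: -34241/45383 ≈ -0.75449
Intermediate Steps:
P(K, u) = 3 + u
(-34257 + r(P(12, 13)))/(-1923 + 47306) = (-34257 + (3 + 13))/(-1923 + 47306) = (-34257 + 16)/45383 = -34241*1/45383 = -34241/45383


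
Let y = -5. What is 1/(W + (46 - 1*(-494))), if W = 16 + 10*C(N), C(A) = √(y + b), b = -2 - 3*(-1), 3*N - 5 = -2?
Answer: 139/77384 - 5*I/77384 ≈ 0.0017962 - 6.4613e-5*I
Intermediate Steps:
N = 1 (N = 5/3 + (⅓)*(-2) = 5/3 - ⅔ = 1)
b = 1 (b = -2 + 3 = 1)
C(A) = 2*I (C(A) = √(-5 + 1) = √(-4) = 2*I)
W = 16 + 20*I (W = 16 + 10*(2*I) = 16 + 20*I ≈ 16.0 + 20.0*I)
1/(W + (46 - 1*(-494))) = 1/((16 + 20*I) + (46 - 1*(-494))) = 1/((16 + 20*I) + (46 + 494)) = 1/((16 + 20*I) + 540) = 1/(556 + 20*I) = (556 - 20*I)/309536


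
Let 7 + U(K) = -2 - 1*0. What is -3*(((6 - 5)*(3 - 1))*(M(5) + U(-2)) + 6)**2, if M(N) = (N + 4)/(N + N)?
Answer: -7803/25 ≈ -312.12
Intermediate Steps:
U(K) = -9 (U(K) = -7 + (-2 - 1*0) = -7 + (-2 + 0) = -7 - 2 = -9)
M(N) = (4 + N)/(2*N) (M(N) = (4 + N)/((2*N)) = (4 + N)*(1/(2*N)) = (4 + N)/(2*N))
-3*(((6 - 5)*(3 - 1))*(M(5) + U(-2)) + 6)**2 = -3*(((6 - 5)*(3 - 1))*((1/2)*(4 + 5)/5 - 9) + 6)**2 = -3*((1*2)*((1/2)*(1/5)*9 - 9) + 6)**2 = -3*(2*(9/10 - 9) + 6)**2 = -3*(2*(-81/10) + 6)**2 = -3*(-81/5 + 6)**2 = -3*(-51/5)**2 = -3*2601/25 = -7803/25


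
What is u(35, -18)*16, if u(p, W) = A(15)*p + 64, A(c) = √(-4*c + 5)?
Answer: 1024 + 560*I*√55 ≈ 1024.0 + 4153.1*I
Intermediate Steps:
A(c) = √(5 - 4*c)
u(p, W) = 64 + I*p*√55 (u(p, W) = √(5 - 4*15)*p + 64 = √(5 - 60)*p + 64 = √(-55)*p + 64 = (I*√55)*p + 64 = I*p*√55 + 64 = 64 + I*p*√55)
u(35, -18)*16 = (64 + I*35*√55)*16 = (64 + 35*I*√55)*16 = 1024 + 560*I*√55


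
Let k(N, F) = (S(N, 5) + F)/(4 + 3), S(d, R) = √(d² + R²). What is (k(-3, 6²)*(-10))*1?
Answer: -360/7 - 10*√34/7 ≈ -59.758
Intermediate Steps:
S(d, R) = √(R² + d²)
k(N, F) = F/7 + √(25 + N²)/7 (k(N, F) = (√(5² + N²) + F)/(4 + 3) = (√(25 + N²) + F)/7 = (F + √(25 + N²))*(⅐) = F/7 + √(25 + N²)/7)
(k(-3, 6²)*(-10))*1 = (((⅐)*6² + √(25 + (-3)²)/7)*(-10))*1 = (((⅐)*36 + √(25 + 9)/7)*(-10))*1 = ((36/7 + √34/7)*(-10))*1 = (-360/7 - 10*√34/7)*1 = -360/7 - 10*√34/7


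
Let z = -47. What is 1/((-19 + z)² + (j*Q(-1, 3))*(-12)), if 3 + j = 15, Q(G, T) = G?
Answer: 1/4500 ≈ 0.00022222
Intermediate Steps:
j = 12 (j = -3 + 15 = 12)
1/((-19 + z)² + (j*Q(-1, 3))*(-12)) = 1/((-19 - 47)² + (12*(-1))*(-12)) = 1/((-66)² - 12*(-12)) = 1/(4356 + 144) = 1/4500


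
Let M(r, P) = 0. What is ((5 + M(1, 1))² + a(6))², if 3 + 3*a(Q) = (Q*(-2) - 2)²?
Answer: 71824/9 ≈ 7980.4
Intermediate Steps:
a(Q) = -1 + (-2 - 2*Q)²/3 (a(Q) = -1 + (Q*(-2) - 2)²/3 = -1 + (-2*Q - 2)²/3 = -1 + (-2 - 2*Q)²/3)
((5 + M(1, 1))² + a(6))² = ((5 + 0)² + (-1 + 4*(1 + 6)²/3))² = (5² + (-1 + (4/3)*7²))² = (25 + (-1 + (4/3)*49))² = (25 + (-1 + 196/3))² = (25 + 193/3)² = (268/3)² = 71824/9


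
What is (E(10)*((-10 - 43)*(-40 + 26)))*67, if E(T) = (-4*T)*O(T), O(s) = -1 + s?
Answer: -17897040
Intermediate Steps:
E(T) = -4*T*(-1 + T) (E(T) = (-4*T)*(-1 + T) = -4*T*(-1 + T))
(E(10)*((-10 - 43)*(-40 + 26)))*67 = ((4*10*(1 - 1*10))*((-10 - 43)*(-40 + 26)))*67 = ((4*10*(1 - 10))*(-53*(-14)))*67 = ((4*10*(-9))*742)*67 = -360*742*67 = -267120*67 = -17897040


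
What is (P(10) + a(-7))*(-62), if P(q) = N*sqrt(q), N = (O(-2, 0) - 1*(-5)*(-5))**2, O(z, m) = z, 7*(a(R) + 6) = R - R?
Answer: 372 - 45198*sqrt(10) ≈ -1.4256e+5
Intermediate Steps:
a(R) = -6 (a(R) = -6 + (R - R)/7 = -6 + (1/7)*0 = -6 + 0 = -6)
N = 729 (N = (-2 - 1*(-5)*(-5))**2 = (-2 + 5*(-5))**2 = (-2 - 25)**2 = (-27)**2 = 729)
P(q) = 729*sqrt(q)
(P(10) + a(-7))*(-62) = (729*sqrt(10) - 6)*(-62) = (-6 + 729*sqrt(10))*(-62) = 372 - 45198*sqrt(10)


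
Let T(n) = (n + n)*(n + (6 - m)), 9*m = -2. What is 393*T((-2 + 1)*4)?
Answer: -20960/3 ≈ -6986.7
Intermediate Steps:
m = -2/9 (m = (1/9)*(-2) = -2/9 ≈ -0.22222)
T(n) = 2*n*(56/9 + n) (T(n) = (n + n)*(n + (6 - 1*(-2/9))) = (2*n)*(n + (6 + 2/9)) = (2*n)*(n + 56/9) = (2*n)*(56/9 + n) = 2*n*(56/9 + n))
393*T((-2 + 1)*4) = 393*(2*((-2 + 1)*4)*(56 + 9*((-2 + 1)*4))/9) = 393*(2*(-1*4)*(56 + 9*(-1*4))/9) = 393*((2/9)*(-4)*(56 + 9*(-4))) = 393*((2/9)*(-4)*(56 - 36)) = 393*((2/9)*(-4)*20) = 393*(-160/9) = -20960/3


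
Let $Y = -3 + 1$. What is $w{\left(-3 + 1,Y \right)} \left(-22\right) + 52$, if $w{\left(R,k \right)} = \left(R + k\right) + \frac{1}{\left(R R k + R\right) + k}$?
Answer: $\frac{851}{6} \approx 141.83$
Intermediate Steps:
$Y = -2$
$w{\left(R,k \right)} = R + k + \frac{1}{R + k + k R^{2}}$ ($w{\left(R,k \right)} = \left(R + k\right) + \frac{1}{\left(R^{2} k + R\right) + k} = \left(R + k\right) + \frac{1}{\left(k R^{2} + R\right) + k} = \left(R + k\right) + \frac{1}{\left(R + k R^{2}\right) + k} = \left(R + k\right) + \frac{1}{R + k + k R^{2}} = R + k + \frac{1}{R + k + k R^{2}}$)
$w{\left(-3 + 1,Y \right)} \left(-22\right) + 52 = \frac{1 + \left(-3 + 1\right)^{2} + \left(-2\right)^{2} - 2 \left(-3 + 1\right)^{3} + \left(-3 + 1\right)^{2} \left(-2\right)^{2} + 2 \left(-3 + 1\right) \left(-2\right)}{\left(-3 + 1\right) - 2 - 2 \left(-3 + 1\right)^{2}} \left(-22\right) + 52 = \frac{1 + \left(-2\right)^{2} + 4 - 2 \left(-2\right)^{3} + \left(-2\right)^{2} \cdot 4 + 2 \left(-2\right) \left(-2\right)}{-2 - 2 - 2 \left(-2\right)^{2}} \left(-22\right) + 52 = \frac{1 + 4 + 4 - -16 + 4 \cdot 4 + 8}{-2 - 2 - 8} \left(-22\right) + 52 = \frac{1 + 4 + 4 + 16 + 16 + 8}{-2 - 2 - 8} \left(-22\right) + 52 = \frac{1}{-12} \cdot 49 \left(-22\right) + 52 = \left(- \frac{1}{12}\right) 49 \left(-22\right) + 52 = \left(- \frac{49}{12}\right) \left(-22\right) + 52 = \frac{539}{6} + 52 = \frac{851}{6}$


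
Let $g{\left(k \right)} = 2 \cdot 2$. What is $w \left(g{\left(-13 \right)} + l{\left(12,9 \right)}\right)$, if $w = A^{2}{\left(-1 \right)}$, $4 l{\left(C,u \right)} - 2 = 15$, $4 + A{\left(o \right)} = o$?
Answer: $\frac{825}{4} \approx 206.25$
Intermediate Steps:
$A{\left(o \right)} = -4 + o$
$l{\left(C,u \right)} = \frac{17}{4}$ ($l{\left(C,u \right)} = \frac{1}{2} + \frac{1}{4} \cdot 15 = \frac{1}{2} + \frac{15}{4} = \frac{17}{4}$)
$g{\left(k \right)} = 4$
$w = 25$ ($w = \left(-4 - 1\right)^{2} = \left(-5\right)^{2} = 25$)
$w \left(g{\left(-13 \right)} + l{\left(12,9 \right)}\right) = 25 \left(4 + \frac{17}{4}\right) = 25 \cdot \frac{33}{4} = \frac{825}{4}$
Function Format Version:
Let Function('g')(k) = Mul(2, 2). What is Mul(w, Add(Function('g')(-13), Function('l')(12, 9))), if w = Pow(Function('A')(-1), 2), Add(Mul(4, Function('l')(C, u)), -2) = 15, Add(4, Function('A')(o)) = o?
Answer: Rational(825, 4) ≈ 206.25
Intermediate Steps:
Function('A')(o) = Add(-4, o)
Function('l')(C, u) = Rational(17, 4) (Function('l')(C, u) = Add(Rational(1, 2), Mul(Rational(1, 4), 15)) = Add(Rational(1, 2), Rational(15, 4)) = Rational(17, 4))
Function('g')(k) = 4
w = 25 (w = Pow(Add(-4, -1), 2) = Pow(-5, 2) = 25)
Mul(w, Add(Function('g')(-13), Function('l')(12, 9))) = Mul(25, Add(4, Rational(17, 4))) = Mul(25, Rational(33, 4)) = Rational(825, 4)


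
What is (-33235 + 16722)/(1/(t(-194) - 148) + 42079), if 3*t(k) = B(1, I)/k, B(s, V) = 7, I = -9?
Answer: -1422479359/3624810715 ≈ -0.39243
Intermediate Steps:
t(k) = 7/(3*k) (t(k) = (7/k)/3 = 7/(3*k))
(-33235 + 16722)/(1/(t(-194) - 148) + 42079) = (-33235 + 16722)/(1/((7/3)/(-194) - 148) + 42079) = -16513/(1/((7/3)*(-1/194) - 148) + 42079) = -16513/(1/(-7/582 - 148) + 42079) = -16513/(1/(-86143/582) + 42079) = -16513/(-582/86143 + 42079) = -16513/3624810715/86143 = -16513*86143/3624810715 = -1422479359/3624810715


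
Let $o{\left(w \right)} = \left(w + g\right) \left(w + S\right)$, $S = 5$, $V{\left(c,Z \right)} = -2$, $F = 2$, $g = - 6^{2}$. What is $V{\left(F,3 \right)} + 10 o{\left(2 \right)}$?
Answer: $-2382$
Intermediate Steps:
$g = -36$ ($g = \left(-1\right) 36 = -36$)
$o{\left(w \right)} = \left(-36 + w\right) \left(5 + w\right)$ ($o{\left(w \right)} = \left(w - 36\right) \left(w + 5\right) = \left(-36 + w\right) \left(5 + w\right)$)
$V{\left(F,3 \right)} + 10 o{\left(2 \right)} = -2 + 10 \left(-180 + 2^{2} - 62\right) = -2 + 10 \left(-180 + 4 - 62\right) = -2 + 10 \left(-238\right) = -2 - 2380 = -2382$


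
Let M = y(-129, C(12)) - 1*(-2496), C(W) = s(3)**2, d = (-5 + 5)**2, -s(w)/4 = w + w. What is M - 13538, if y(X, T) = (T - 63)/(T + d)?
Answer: -706631/64 ≈ -11041.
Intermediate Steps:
s(w) = -8*w (s(w) = -4*(w + w) = -8*w)
d = 0 (d = 0**2 = 0)
C(W) = 576 (C(W) = (-8*3)**2 = (-24)**2 = 576)
y(X, T) = (-63 + T)/T (y(X, T) = (T - 63)/(T + 0) = (-63 + T)/T)
M = 159801/64 (M = (-63 + 576)/576 - 1*(-2496) = (1/576)*513 + 2496 = 57/64 + 2496 = 159801/64 ≈ 2496.9)
M - 13538 = 159801/64 - 13538 = -706631/64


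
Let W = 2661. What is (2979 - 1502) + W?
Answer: 4138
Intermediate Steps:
(2979 - 1502) + W = (2979 - 1502) + 2661 = 1477 + 2661 = 4138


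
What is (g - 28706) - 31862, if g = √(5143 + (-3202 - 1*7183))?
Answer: -60568 + I*√5242 ≈ -60568.0 + 72.402*I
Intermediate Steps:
g = I*√5242 (g = √(5143 + (-3202 - 7183)) = √(5143 - 10385) = √(-5242) = I*√5242 ≈ 72.402*I)
(g - 28706) - 31862 = (I*√5242 - 28706) - 31862 = (-28706 + I*√5242) - 31862 = -60568 + I*√5242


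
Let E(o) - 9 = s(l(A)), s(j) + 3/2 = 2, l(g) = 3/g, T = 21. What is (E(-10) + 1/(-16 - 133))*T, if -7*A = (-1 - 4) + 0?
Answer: 59409/298 ≈ 199.36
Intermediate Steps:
A = 5/7 (A = -((-1 - 4) + 0)/7 = -(-5 + 0)/7 = -⅐*(-5) = 5/7 ≈ 0.71429)
s(j) = ½ (s(j) = -3/2 + 2 = ½)
E(o) = 19/2 (E(o) = 9 + ½ = 19/2)
(E(-10) + 1/(-16 - 133))*T = (19/2 + 1/(-16 - 133))*21 = (19/2 + 1/(-149))*21 = (19/2 - 1/149)*21 = (2829/298)*21 = 59409/298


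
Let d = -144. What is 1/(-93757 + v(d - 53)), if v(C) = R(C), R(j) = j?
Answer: -1/93954 ≈ -1.0644e-5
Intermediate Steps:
v(C) = C
1/(-93757 + v(d - 53)) = 1/(-93757 + (-144 - 53)) = 1/(-93757 - 197) = 1/(-93954) = -1/93954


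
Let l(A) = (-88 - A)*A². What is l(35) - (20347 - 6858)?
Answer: -164164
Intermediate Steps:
l(A) = A²*(-88 - A)
l(35) - (20347 - 6858) = 35²*(-88 - 1*35) - (20347 - 6858) = 1225*(-88 - 35) - 1*13489 = 1225*(-123) - 13489 = -150675 - 13489 = -164164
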